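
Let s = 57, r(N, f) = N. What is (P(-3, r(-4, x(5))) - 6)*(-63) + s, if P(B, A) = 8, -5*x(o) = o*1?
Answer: -69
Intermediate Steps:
x(o) = -o/5
(P(-3, r(-4, x(5))) - 6)*(-63) + s = (8 - 6)*(-63) + 57 = 2*(-63) + 57 = -126 + 57 = -69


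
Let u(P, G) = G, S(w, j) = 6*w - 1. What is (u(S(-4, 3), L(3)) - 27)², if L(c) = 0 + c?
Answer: 576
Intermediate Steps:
S(w, j) = -1 + 6*w
L(c) = c
(u(S(-4, 3), L(3)) - 27)² = (3 - 27)² = (-24)² = 576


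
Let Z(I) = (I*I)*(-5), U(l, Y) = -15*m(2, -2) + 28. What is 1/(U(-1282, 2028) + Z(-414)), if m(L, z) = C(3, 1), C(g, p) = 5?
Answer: -1/857027 ≈ -1.1668e-6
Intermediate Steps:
m(L, z) = 5
U(l, Y) = -47 (U(l, Y) = -15*5 + 28 = -75 + 28 = -47)
Z(I) = -5*I² (Z(I) = I²*(-5) = -5*I²)
1/(U(-1282, 2028) + Z(-414)) = 1/(-47 - 5*(-414)²) = 1/(-47 - 5*171396) = 1/(-47 - 856980) = 1/(-857027) = -1/857027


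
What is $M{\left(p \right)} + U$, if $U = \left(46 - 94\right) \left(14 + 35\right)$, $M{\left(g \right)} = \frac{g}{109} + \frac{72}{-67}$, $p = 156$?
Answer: $- \frac{17174052}{7303} \approx -2351.6$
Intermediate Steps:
$M{\left(g \right)} = - \frac{72}{67} + \frac{g}{109}$ ($M{\left(g \right)} = g \frac{1}{109} + 72 \left(- \frac{1}{67}\right) = \frac{g}{109} - \frac{72}{67} = - \frac{72}{67} + \frac{g}{109}$)
$U = -2352$ ($U = \left(-48\right) 49 = -2352$)
$M{\left(p \right)} + U = \left(- \frac{72}{67} + \frac{1}{109} \cdot 156\right) - 2352 = \left(- \frac{72}{67} + \frac{156}{109}\right) - 2352 = \frac{2604}{7303} - 2352 = - \frac{17174052}{7303}$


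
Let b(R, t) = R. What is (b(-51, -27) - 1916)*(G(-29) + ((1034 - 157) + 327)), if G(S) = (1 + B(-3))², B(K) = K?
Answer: -2376136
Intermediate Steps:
G(S) = 4 (G(S) = (1 - 3)² = (-2)² = 4)
(b(-51, -27) - 1916)*(G(-29) + ((1034 - 157) + 327)) = (-51 - 1916)*(4 + ((1034 - 157) + 327)) = -1967*(4 + (877 + 327)) = -1967*(4 + 1204) = -1967*1208 = -2376136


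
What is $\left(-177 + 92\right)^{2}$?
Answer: $7225$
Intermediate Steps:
$\left(-177 + 92\right)^{2} = \left(-85\right)^{2} = 7225$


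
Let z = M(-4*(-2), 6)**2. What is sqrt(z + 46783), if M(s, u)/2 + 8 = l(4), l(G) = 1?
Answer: sqrt(46979) ≈ 216.75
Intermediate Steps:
M(s, u) = -14 (M(s, u) = -16 + 2*1 = -16 + 2 = -14)
z = 196 (z = (-14)**2 = 196)
sqrt(z + 46783) = sqrt(196 + 46783) = sqrt(46979)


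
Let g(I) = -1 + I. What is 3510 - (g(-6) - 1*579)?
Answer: 4096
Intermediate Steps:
3510 - (g(-6) - 1*579) = 3510 - ((-1 - 6) - 1*579) = 3510 - (-7 - 579) = 3510 - 1*(-586) = 3510 + 586 = 4096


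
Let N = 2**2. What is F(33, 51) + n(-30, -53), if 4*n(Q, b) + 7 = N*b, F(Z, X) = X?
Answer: -15/4 ≈ -3.7500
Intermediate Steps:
N = 4
n(Q, b) = -7/4 + b (n(Q, b) = -7/4 + (4*b)/4 = -7/4 + b)
F(33, 51) + n(-30, -53) = 51 + (-7/4 - 53) = 51 - 219/4 = -15/4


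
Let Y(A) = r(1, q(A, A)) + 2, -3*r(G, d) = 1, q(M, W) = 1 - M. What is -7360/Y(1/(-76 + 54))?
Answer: -4416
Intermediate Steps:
r(G, d) = -⅓ (r(G, d) = -⅓*1 = -⅓)
Y(A) = 5/3 (Y(A) = -⅓ + 2 = 5/3)
-7360/Y(1/(-76 + 54)) = -7360/5/3 = -7360*⅗ = -4416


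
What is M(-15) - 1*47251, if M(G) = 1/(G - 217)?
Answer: -10962233/232 ≈ -47251.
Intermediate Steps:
M(G) = 1/(-217 + G)
M(-15) - 1*47251 = 1/(-217 - 15) - 1*47251 = 1/(-232) - 47251 = -1/232 - 47251 = -10962233/232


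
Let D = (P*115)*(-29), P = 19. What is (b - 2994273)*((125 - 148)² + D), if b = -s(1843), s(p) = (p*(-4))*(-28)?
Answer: 201118494004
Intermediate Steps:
D = -63365 (D = (19*115)*(-29) = 2185*(-29) = -63365)
s(p) = 112*p (s(p) = -4*p*(-28) = 112*p)
b = -206416 (b = -112*1843 = -1*206416 = -206416)
(b - 2994273)*((125 - 148)² + D) = (-206416 - 2994273)*((125 - 148)² - 63365) = -3200689*((-23)² - 63365) = -3200689*(529 - 63365) = -3200689*(-62836) = 201118494004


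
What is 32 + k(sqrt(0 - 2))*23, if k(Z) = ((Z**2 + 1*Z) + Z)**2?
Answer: -60 - 184*I*sqrt(2) ≈ -60.0 - 260.22*I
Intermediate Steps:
k(Z) = (Z**2 + 2*Z)**2 (k(Z) = ((Z**2 + Z) + Z)**2 = ((Z + Z**2) + Z)**2 = (Z**2 + 2*Z)**2)
32 + k(sqrt(0 - 2))*23 = 32 + ((sqrt(0 - 2))**2*(2 + sqrt(0 - 2))**2)*23 = 32 + ((sqrt(-2))**2*(2 + sqrt(-2))**2)*23 = 32 + ((I*sqrt(2))**2*(2 + I*sqrt(2))**2)*23 = 32 - 2*(2 + I*sqrt(2))**2*23 = 32 - 46*(2 + I*sqrt(2))**2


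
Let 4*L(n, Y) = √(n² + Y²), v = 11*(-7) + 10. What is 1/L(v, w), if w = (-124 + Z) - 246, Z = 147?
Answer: 2*√54218/27109 ≈ 0.017179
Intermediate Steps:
w = -223 (w = (-124 + 147) - 246 = 23 - 246 = -223)
v = -67 (v = -77 + 10 = -67)
L(n, Y) = √(Y² + n²)/4 (L(n, Y) = √(n² + Y²)/4 = √(Y² + n²)/4)
1/L(v, w) = 1/(√((-223)² + (-67)²)/4) = 1/(√(49729 + 4489)/4) = 1/(√54218/4) = 2*√54218/27109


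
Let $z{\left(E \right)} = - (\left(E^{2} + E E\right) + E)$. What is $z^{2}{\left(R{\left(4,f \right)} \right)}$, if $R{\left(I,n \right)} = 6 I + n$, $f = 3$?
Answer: $2205225$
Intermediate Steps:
$R{\left(I,n \right)} = n + 6 I$
$z{\left(E \right)} = - E - 2 E^{2}$ ($z{\left(E \right)} = - (\left(E^{2} + E^{2}\right) + E) = - (2 E^{2} + E) = - (E + 2 E^{2}) = - E - 2 E^{2}$)
$z^{2}{\left(R{\left(4,f \right)} \right)} = \left(- \left(3 + 6 \cdot 4\right) \left(1 + 2 \left(3 + 6 \cdot 4\right)\right)\right)^{2} = \left(- \left(3 + 24\right) \left(1 + 2 \left(3 + 24\right)\right)\right)^{2} = \left(\left(-1\right) 27 \left(1 + 2 \cdot 27\right)\right)^{2} = \left(\left(-1\right) 27 \left(1 + 54\right)\right)^{2} = \left(\left(-1\right) 27 \cdot 55\right)^{2} = \left(-1485\right)^{2} = 2205225$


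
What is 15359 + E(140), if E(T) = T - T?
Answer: 15359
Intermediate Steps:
E(T) = 0
15359 + E(140) = 15359 + 0 = 15359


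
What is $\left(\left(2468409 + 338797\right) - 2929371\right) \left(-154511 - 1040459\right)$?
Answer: $145983510050$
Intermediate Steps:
$\left(\left(2468409 + 338797\right) - 2929371\right) \left(-154511 - 1040459\right) = \left(2807206 - 2929371\right) \left(-1194970\right) = \left(-122165\right) \left(-1194970\right) = 145983510050$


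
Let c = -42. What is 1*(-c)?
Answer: 42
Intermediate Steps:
1*(-c) = 1*(-1*(-42)) = 1*42 = 42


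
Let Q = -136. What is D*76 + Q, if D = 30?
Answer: 2144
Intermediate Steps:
D*76 + Q = 30*76 - 136 = 2280 - 136 = 2144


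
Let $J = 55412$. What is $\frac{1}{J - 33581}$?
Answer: $\frac{1}{21831} \approx 4.5806 \cdot 10^{-5}$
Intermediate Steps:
$\frac{1}{J - 33581} = \frac{1}{55412 - 33581} = \frac{1}{21831}$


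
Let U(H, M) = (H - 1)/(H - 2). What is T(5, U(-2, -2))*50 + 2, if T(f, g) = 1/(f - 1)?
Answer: 29/2 ≈ 14.500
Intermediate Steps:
U(H, M) = (-1 + H)/(-2 + H)
T(f, g) = 1/(-1 + f)
T(5, U(-2, -2))*50 + 2 = 50/(-1 + 5) + 2 = 50/4 + 2 = (1/4)*50 + 2 = 25/2 + 2 = 29/2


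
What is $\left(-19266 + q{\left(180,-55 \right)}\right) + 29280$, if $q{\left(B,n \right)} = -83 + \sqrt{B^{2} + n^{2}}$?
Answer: $9931 + 5 \sqrt{1417} \approx 10119.0$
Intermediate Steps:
$\left(-19266 + q{\left(180,-55 \right)}\right) + 29280 = \left(-19266 - \left(83 - \sqrt{180^{2} + \left(-55\right)^{2}}\right)\right) + 29280 = \left(-19266 - \left(83 - \sqrt{32400 + 3025}\right)\right) + 29280 = \left(-19266 - \left(83 - \sqrt{35425}\right)\right) + 29280 = \left(-19266 - \left(83 - 5 \sqrt{1417}\right)\right) + 29280 = \left(-19349 + 5 \sqrt{1417}\right) + 29280 = 9931 + 5 \sqrt{1417}$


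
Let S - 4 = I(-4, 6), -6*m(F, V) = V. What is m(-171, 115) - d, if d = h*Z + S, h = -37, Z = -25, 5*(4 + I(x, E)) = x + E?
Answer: -28337/30 ≈ -944.57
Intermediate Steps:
m(F, V) = -V/6
I(x, E) = -4 + E/5 + x/5 (I(x, E) = -4 + (x + E)/5 = -4 + (E + x)/5 = -4 + (E/5 + x/5) = -4 + E/5 + x/5)
S = 2/5 (S = 4 + (-4 + (1/5)*6 + (1/5)*(-4)) = 4 + (-4 + 6/5 - 4/5) = 4 - 18/5 = 2/5 ≈ 0.40000)
d = 4627/5 (d = -37*(-25) + 2/5 = 925 + 2/5 = 4627/5 ≈ 925.40)
m(-171, 115) - d = -1/6*115 - 1*4627/5 = -115/6 - 4627/5 = -28337/30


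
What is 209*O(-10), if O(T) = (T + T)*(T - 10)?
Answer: 83600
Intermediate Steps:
O(T) = 2*T*(-10 + T) (O(T) = (2*T)*(-10 + T) = 2*T*(-10 + T))
209*O(-10) = 209*(2*(-10)*(-10 - 10)) = 209*(2*(-10)*(-20)) = 209*400 = 83600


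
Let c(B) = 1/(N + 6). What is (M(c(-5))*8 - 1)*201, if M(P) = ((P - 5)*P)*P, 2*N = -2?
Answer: -63717/125 ≈ -509.74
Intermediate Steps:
N = -1 (N = (½)*(-2) = -1)
c(B) = ⅕ (c(B) = 1/(-1 + 6) = 1/5 = ⅕)
M(P) = P²*(-5 + P) (M(P) = ((-5 + P)*P)*P = (P*(-5 + P))*P = P²*(-5 + P))
(M(c(-5))*8 - 1)*201 = (((⅕)²*(-5 + ⅕))*8 - 1)*201 = (((1/25)*(-24/5))*8 - 1)*201 = (-24/125*8 - 1)*201 = (-192/125 - 1)*201 = -317/125*201 = -63717/125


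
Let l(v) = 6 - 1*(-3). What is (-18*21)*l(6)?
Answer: -3402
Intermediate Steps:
l(v) = 9 (l(v) = 6 + 3 = 9)
(-18*21)*l(6) = -18*21*9 = -378*9 = -3402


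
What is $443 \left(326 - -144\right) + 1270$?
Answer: $209480$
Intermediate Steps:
$443 \left(326 - -144\right) + 1270 = 443 \left(326 + 144\right) + 1270 = 443 \cdot 470 + 1270 = 208210 + 1270 = 209480$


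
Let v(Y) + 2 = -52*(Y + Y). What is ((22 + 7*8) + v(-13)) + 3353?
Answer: 4781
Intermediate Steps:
v(Y) = -2 - 104*Y (v(Y) = -2 - 52*(Y + Y) = -2 - 104*Y)
((22 + 7*8) + v(-13)) + 3353 = ((22 + 7*8) + (-2 - 104*(-13))) + 3353 = ((22 + 56) + (-2 + 1352)) + 3353 = (78 + 1350) + 3353 = 1428 + 3353 = 4781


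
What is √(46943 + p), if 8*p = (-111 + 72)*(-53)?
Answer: √755222/4 ≈ 217.26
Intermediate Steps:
p = 2067/8 (p = ((-111 + 72)*(-53))/8 = (-39*(-53))/8 = (⅛)*2067 = 2067/8 ≈ 258.38)
√(46943 + p) = √(46943 + 2067/8) = √(377611/8) = √755222/4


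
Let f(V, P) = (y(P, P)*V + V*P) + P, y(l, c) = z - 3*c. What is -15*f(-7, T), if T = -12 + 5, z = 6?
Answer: 2205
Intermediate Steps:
y(l, c) = 6 - 3*c
T = -7
f(V, P) = P + P*V + V*(6 - 3*P) (f(V, P) = ((6 - 3*P)*V + V*P) + P = (V*(6 - 3*P) + P*V) + P = (P*V + V*(6 - 3*P)) + P = P + P*V + V*(6 - 3*P))
-15*f(-7, T) = -15*(-7 + 6*(-7) - 2*(-7)*(-7)) = -15*(-7 - 42 - 98) = -15*(-147) = 2205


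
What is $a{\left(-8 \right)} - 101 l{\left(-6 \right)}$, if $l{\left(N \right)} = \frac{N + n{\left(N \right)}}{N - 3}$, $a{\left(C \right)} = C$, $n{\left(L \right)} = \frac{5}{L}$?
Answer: $- \frac{4573}{54} \approx -84.685$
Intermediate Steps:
$l{\left(N \right)} = \frac{N + \frac{5}{N}}{-3 + N}$ ($l{\left(N \right)} = \frac{N + \frac{5}{N}}{N - 3} = \frac{N + \frac{5}{N}}{-3 + N}$)
$a{\left(-8 \right)} - 101 l{\left(-6 \right)} = -8 - 101 \frac{5 + \left(-6\right)^{2}}{\left(-6\right) \left(-3 - 6\right)} = -8 - 101 \left(- \frac{5 + 36}{6 \left(-9\right)}\right) = -8 - 101 \left(\left(- \frac{1}{6}\right) \left(- \frac{1}{9}\right) 41\right) = -8 - \frac{4141}{54} = - \frac{4573}{54}$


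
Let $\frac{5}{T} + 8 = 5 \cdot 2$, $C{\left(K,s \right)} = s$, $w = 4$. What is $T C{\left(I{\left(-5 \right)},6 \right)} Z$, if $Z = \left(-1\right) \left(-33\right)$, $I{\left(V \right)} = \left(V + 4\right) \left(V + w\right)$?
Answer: $495$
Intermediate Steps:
$I{\left(V \right)} = \left(4 + V\right)^{2}$ ($I{\left(V \right)} = \left(V + 4\right) \left(V + 4\right) = \left(4 + V\right) \left(4 + V\right) = \left(4 + V\right)^{2}$)
$Z = 33$
$T = \frac{5}{2}$ ($T = \frac{5}{-8 + 5 \cdot 2} = \frac{5}{-8 + 10} = \frac{5}{2} \approx 2.5$)
$T C{\left(I{\left(-5 \right)},6 \right)} Z = \frac{5}{2} \cdot 6 \cdot 33 = 15 \cdot 33 = 495$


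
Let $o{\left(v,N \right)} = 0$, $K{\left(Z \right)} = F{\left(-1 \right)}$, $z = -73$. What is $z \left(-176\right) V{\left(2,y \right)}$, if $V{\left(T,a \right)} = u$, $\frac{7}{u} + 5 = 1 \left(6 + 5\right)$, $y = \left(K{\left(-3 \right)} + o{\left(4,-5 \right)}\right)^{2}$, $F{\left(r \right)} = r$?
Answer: $\frac{44968}{3} \approx 14989.0$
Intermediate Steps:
$K{\left(Z \right)} = -1$
$y = 1$ ($y = \left(-1 + 0\right)^{2} = \left(-1\right)^{2} = 1$)
$u = \frac{7}{6}$ ($u = \frac{7}{-5 + 1 \left(6 + 5\right)} = \frac{7}{-5 + 1 \cdot 11} = \frac{7}{-5 + 11} = \frac{7}{6} \approx 1.1667$)
$V{\left(T,a \right)} = \frac{7}{6}$
$z \left(-176\right) V{\left(2,y \right)} = \left(-73\right) \left(-176\right) \frac{7}{6} = 12848 \cdot \frac{7}{6} = \frac{44968}{3}$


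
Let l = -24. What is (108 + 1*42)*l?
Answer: -3600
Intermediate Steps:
(108 + 1*42)*l = (108 + 1*42)*(-24) = (108 + 42)*(-24) = 150*(-24) = -3600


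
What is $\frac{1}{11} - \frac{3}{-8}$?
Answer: $\frac{41}{88} \approx 0.46591$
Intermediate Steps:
$\frac{1}{11} - \frac{3}{-8} = \frac{1}{11} - - \frac{3}{8} = \frac{1}{11} + \frac{3}{8} = \frac{41}{88}$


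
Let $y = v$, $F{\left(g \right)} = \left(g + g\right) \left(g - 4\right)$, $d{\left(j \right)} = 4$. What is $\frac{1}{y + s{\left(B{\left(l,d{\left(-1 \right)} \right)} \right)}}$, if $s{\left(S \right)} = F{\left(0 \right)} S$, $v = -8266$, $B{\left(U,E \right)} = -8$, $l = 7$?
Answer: $- \frac{1}{8266} \approx -0.00012098$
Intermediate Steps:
$F{\left(g \right)} = 2 g \left(-4 + g\right)$
$y = -8266$
$s{\left(S \right)} = 0$ ($s{\left(S \right)} = 2 \cdot 0 \left(-4 + 0\right) S = 2 \cdot 0 \left(-4\right) S = 0 S = 0$)
$\frac{1}{y + s{\left(B{\left(l,d{\left(-1 \right)} \right)} \right)}} = \frac{1}{-8266 + 0} = \frac{1}{-8266} = - \frac{1}{8266}$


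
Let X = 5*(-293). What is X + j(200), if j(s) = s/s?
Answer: -1464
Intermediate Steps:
X = -1465
j(s) = 1
X + j(200) = -1465 + 1 = -1464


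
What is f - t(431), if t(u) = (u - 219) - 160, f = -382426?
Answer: -382478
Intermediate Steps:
t(u) = -379 + u (t(u) = (-219 + u) - 160 = -379 + u)
f - t(431) = -382426 - (-379 + 431) = -382426 - 1*52 = -382426 - 52 = -382478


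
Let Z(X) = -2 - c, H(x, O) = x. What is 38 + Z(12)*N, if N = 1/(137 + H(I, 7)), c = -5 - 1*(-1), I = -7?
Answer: 2471/65 ≈ 38.015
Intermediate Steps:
c = -4 (c = -5 + 1 = -4)
Z(X) = 2 (Z(X) = -2 - 1*(-4) = -2 + 4 = 2)
N = 1/130 (N = 1/(137 - 7) = 1/130 ≈ 0.0076923)
38 + Z(12)*N = 38 + 2*(1/130) = 38 + 1/65 = 2471/65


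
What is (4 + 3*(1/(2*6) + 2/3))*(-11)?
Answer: -275/4 ≈ -68.750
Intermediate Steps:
(4 + 3*(1/(2*6) + 2/3))*(-11) = (4 + 3*(1/12 + 2*(⅓)))*(-11) = (4 + 3*(1*(1/12) + ⅔))*(-11) = (4 + 3*(1/12 + ⅔))*(-11) = (4 + 3*(¾))*(-11) = (4 + 9/4)*(-11) = (25/4)*(-11) = -275/4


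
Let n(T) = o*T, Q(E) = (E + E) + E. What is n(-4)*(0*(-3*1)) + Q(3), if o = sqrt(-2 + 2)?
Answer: 9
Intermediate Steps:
Q(E) = 3*E (Q(E) = 2*E + E = 3*E)
o = 0 (o = sqrt(0) = 0)
n(T) = 0 (n(T) = 0*T = 0)
n(-4)*(0*(-3*1)) + Q(3) = 0*(0*(-3*1)) + 3*3 = 0*(0*(-3)) + 9 = 0*0 + 9 = 0 + 9 = 9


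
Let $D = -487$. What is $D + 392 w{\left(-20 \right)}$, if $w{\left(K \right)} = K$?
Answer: $-8327$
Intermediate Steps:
$D + 392 w{\left(-20 \right)} = -487 + 392 \left(-20\right) = -487 - 7840 = -8327$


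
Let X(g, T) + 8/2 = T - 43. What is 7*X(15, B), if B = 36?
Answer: -77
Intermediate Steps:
X(g, T) = -47 + T (X(g, T) = -4 + (T - 43) = -4 + (-43 + T) = -47 + T)
7*X(15, B) = 7*(-47 + 36) = 7*(-11) = -77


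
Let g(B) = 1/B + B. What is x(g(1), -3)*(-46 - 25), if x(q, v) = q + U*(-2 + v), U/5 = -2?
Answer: -3692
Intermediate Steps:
U = -10 (U = 5*(-2) = -10)
g(B) = B + 1/B
x(q, v) = 20 + q - 10*v (x(q, v) = q - 10*(-2 + v) = q + (20 - 10*v) = 20 + q - 10*v)
x(g(1), -3)*(-46 - 25) = (20 + (1 + 1/1) - 10*(-3))*(-46 - 25) = (20 + (1 + 1) + 30)*(-71) = (20 + 2 + 30)*(-71) = 52*(-71) = -3692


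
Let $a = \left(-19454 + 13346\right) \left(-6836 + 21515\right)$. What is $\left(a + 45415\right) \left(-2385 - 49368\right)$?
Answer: $4637789046501$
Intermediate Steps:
$a = -89659332$ ($a = \left(-6108\right) 14679 = -89659332$)
$\left(a + 45415\right) \left(-2385 - 49368\right) = \left(-89659332 + 45415\right) \left(-2385 - 49368\right) = \left(-89613917\right) \left(-51753\right) = 4637789046501$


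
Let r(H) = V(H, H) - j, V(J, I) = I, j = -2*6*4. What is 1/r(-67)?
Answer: -1/19 ≈ -0.052632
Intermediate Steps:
j = -48 (j = -12*4 = -48)
r(H) = 48 + H (r(H) = H - 1*(-48) = H + 48 = 48 + H)
1/r(-67) = 1/(48 - 67) = 1/(-19) = -1/19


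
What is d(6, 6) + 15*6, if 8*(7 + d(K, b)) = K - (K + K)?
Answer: 329/4 ≈ 82.250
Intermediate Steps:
d(K, b) = -7 - K/8 (d(K, b) = -7 + (K - (K + K))/8 = -7 + (K - 2*K)/8 = -7 + (-K)/8 = -7 - K/8)
d(6, 6) + 15*6 = (-7 - 1/8*6) + 15*6 = (-7 - 3/4) + 90 = -31/4 + 90 = 329/4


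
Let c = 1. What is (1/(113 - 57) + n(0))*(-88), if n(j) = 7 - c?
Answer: -3707/7 ≈ -529.57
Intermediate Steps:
n(j) = 6 (n(j) = 7 - 1*1 = 7 - 1 = 6)
(1/(113 - 57) + n(0))*(-88) = (1/(113 - 57) + 6)*(-88) = (1/56 + 6)*(-88) = (337/56)*(-88) = -3707/7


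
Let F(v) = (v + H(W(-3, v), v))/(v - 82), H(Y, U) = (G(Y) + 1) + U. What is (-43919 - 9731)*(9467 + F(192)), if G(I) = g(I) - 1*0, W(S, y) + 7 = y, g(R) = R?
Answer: -5590008100/11 ≈ -5.0818e+8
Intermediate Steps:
W(S, y) = -7 + y
G(I) = I (G(I) = I - 1*0 = I + 0 = I)
H(Y, U) = 1 + U + Y (H(Y, U) = (Y + 1) + U = (1 + Y) + U = 1 + U + Y)
F(v) = (-6 + 3*v)/(-82 + v) (F(v) = (v + (1 + v + (-7 + v)))/(v - 82) = (v + (-6 + 2*v))/(-82 + v) = (-6 + 3*v)/(-82 + v))
(-43919 - 9731)*(9467 + F(192)) = (-43919 - 9731)*(9467 + 3*(-2 + 192)/(-82 + 192)) = -53650*(9467 + 3*190/110) = -53650*(9467 + 3*(1/110)*190) = -53650*(9467 + 57/11) = -53650*104194/11 = -5590008100/11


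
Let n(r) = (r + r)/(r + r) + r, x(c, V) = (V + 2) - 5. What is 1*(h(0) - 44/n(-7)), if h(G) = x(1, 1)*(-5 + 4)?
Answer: 28/3 ≈ 9.3333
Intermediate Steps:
x(c, V) = -3 + V (x(c, V) = (2 + V) - 5 = -3 + V)
h(G) = 2 (h(G) = (-3 + 1)*(-5 + 4) = -2*(-1) = 2)
n(r) = 1 + r (n(r) = (2*r)/((2*r)) + r = (2*r)*(1/(2*r)) + r = 1 + r)
1*(h(0) - 44/n(-7)) = 1*(2 - 44/(1 - 7)) = 1*(2 - 44/(-6)) = 1*(2 - 44*(-1/6)) = 1*(2 + 22/3) = 1*(28/3) = 28/3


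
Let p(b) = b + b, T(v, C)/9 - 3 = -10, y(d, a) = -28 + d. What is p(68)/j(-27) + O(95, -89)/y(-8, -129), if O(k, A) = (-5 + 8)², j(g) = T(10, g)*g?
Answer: -1157/6804 ≈ -0.17005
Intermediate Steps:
T(v, C) = -63 (T(v, C) = 27 + 9*(-10) = 27 - 90 = -63)
p(b) = 2*b
j(g) = -63*g
O(k, A) = 9 (O(k, A) = 3² = 9)
p(68)/j(-27) + O(95, -89)/y(-8, -129) = (2*68)/((-63*(-27))) + 9/(-28 - 8) = 136/1701 + 9/(-36) = 136*(1/1701) + 9*(-1/36) = 136/1701 - ¼ = -1157/6804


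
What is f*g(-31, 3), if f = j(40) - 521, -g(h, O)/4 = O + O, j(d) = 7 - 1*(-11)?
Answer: 12072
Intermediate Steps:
j(d) = 18 (j(d) = 7 + 11 = 18)
g(h, O) = -8*O (g(h, O) = -4*(O + O) = -8*O)
f = -503 (f = 18 - 521 = -503)
f*g(-31, 3) = -(-4024)*3 = -503*(-24) = 12072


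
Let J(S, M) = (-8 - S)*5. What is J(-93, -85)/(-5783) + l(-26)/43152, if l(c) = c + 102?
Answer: -4475023/62387004 ≈ -0.071730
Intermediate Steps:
J(S, M) = -40 - 5*S
l(c) = 102 + c
J(-93, -85)/(-5783) + l(-26)/43152 = (-40 - 5*(-93))/(-5783) + (102 - 26)/43152 = (-40 + 465)*(-1/5783) + 76*(1/43152) = 425*(-1/5783) + 19/10788 = -425/5783 + 19/10788 = -4475023/62387004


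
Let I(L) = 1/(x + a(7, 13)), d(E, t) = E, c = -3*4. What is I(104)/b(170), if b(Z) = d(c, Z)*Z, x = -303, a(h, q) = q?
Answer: 1/591600 ≈ 1.6903e-6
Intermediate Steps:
c = -12
b(Z) = -12*Z
I(L) = -1/290 (I(L) = 1/(-303 + 13) = 1/(-290) = -1/290)
I(104)/b(170) = -1/(290*((-12*170))) = -1/290/(-2040) = -1/290*(-1/2040) = 1/591600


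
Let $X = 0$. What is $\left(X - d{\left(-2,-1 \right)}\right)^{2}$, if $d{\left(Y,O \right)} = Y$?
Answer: $4$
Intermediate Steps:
$\left(X - d{\left(-2,-1 \right)}\right)^{2} = \left(0 - -2\right)^{2} = \left(0 + 2\right)^{2} = 2^{2} = 4$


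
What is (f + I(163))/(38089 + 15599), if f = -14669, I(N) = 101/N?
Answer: -398491/1458524 ≈ -0.27322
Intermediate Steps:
(f + I(163))/(38089 + 15599) = (-14669 + 101/163)/(38089 + 15599) = (-14669 + 101*(1/163))/53688 = (-14669 + 101/163)*(1/53688) = -2390946/163*1/53688 = -398491/1458524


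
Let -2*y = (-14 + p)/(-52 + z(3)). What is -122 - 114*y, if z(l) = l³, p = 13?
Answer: -2993/25 ≈ -119.72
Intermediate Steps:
y = -1/50 (y = -(-14 + 13)/(2*(-52 + 3³)) = -(-1)/(2*(-52 + 27)) = -(-1)/(2*(-25)) = -(-1)*(-1)/(2*25) = -½*1/25 = -1/50 ≈ -0.020000)
-122 - 114*y = -122 - 114*(-1/50) = -122 + 57/25 = -2993/25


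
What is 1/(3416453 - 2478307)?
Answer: 1/938146 ≈ 1.0659e-6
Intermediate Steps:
1/(3416453 - 2478307) = 1/938146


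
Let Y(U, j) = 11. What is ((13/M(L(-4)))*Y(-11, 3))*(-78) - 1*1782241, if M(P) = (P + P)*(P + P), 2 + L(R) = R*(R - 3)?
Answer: -14257961/8 ≈ -1.7822e+6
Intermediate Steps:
L(R) = -2 + R*(-3 + R) (L(R) = -2 + R*(R - 3) = -2 + R*(-3 + R))
M(P) = 4*P² (M(P) = (2*P)*(2*P) = 4*P²)
((13/M(L(-4)))*Y(-11, 3))*(-78) - 1*1782241 = ((13/((4*(-2 + (-4)² - 3*(-4))²)))*11)*(-78) - 1*1782241 = ((13/((4*(-2 + 16 + 12)²)))*11)*(-78) - 1782241 = ((13/((4*26²)))*11)*(-78) - 1782241 = ((13/((4*676)))*11)*(-78) - 1782241 = ((13/2704)*11)*(-78) - 1782241 = ((13*(1/2704))*11)*(-78) - 1782241 = ((1/208)*11)*(-78) - 1782241 = (11/208)*(-78) - 1782241 = -33/8 - 1782241 = -14257961/8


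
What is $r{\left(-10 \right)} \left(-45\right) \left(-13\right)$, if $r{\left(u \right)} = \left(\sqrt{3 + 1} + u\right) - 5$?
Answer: $-7605$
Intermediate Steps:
$r{\left(u \right)} = -3 + u$ ($r{\left(u \right)} = \left(\sqrt{4} + u\right) - 5 = \left(2 + u\right) - 5 = -3 + u$)
$r{\left(-10 \right)} \left(-45\right) \left(-13\right) = \left(-3 - 10\right) \left(-45\right) \left(-13\right) = \left(-13\right) \left(-45\right) \left(-13\right) = 585 \left(-13\right) = -7605$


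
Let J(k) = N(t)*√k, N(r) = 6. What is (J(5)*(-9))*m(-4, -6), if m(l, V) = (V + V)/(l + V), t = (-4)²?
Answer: -324*√5/5 ≈ -144.90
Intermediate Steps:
t = 16
m(l, V) = 2*V/(V + l) (m(l, V) = (2*V)/(V + l) = 2*V/(V + l))
J(k) = 6*√k
(J(5)*(-9))*m(-4, -6) = ((6*√5)*(-9))*(2*(-6)/(-6 - 4)) = (-54*√5)*(2*(-6)/(-10)) = (-54*√5)*(2*(-6)*(-⅒)) = -54*√5*(6/5) = -324*√5/5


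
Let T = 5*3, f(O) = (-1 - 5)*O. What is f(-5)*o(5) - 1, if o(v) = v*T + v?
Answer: 2399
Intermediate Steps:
f(O) = -6*O
T = 15
o(v) = 16*v (o(v) = v*15 + v = 15*v + v = 16*v)
f(-5)*o(5) - 1 = (-6*(-5))*(16*5) - 1 = 30*80 - 1 = 2400 - 1 = 2399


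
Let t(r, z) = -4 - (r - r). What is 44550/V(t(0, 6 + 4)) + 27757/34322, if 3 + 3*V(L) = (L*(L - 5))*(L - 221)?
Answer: -1454073443/92703722 ≈ -15.685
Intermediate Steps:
t(r, z) = -4 (t(r, z) = -4 - 1*0 = -4 + 0 = -4)
V(L) = -1 + L*(-221 + L)*(-5 + L)/3 (V(L) = -1 + ((L*(L - 5))*(L - 221))/3 = -1 + ((L*(-5 + L))*(-221 + L))/3 = -1 + (L*(-221 + L)*(-5 + L))/3 = -1 + L*(-221 + L)*(-5 + L)/3)
44550/V(t(0, 6 + 4)) + 27757/34322 = 44550/(-1 - 226/3*(-4)² + (⅓)*(-4)³ + (1105/3)*(-4)) + 27757/34322 = 44550/(-1 - 226/3*16 + (⅓)*(-64) - 4420/3) + 27757*(1/34322) = 44550/(-1 - 3616/3 - 64/3 - 4420/3) + 27757/34322 = 44550/(-2701) + 27757/34322 = 44550*(-1/2701) + 27757/34322 = -44550/2701 + 27757/34322 = -1454073443/92703722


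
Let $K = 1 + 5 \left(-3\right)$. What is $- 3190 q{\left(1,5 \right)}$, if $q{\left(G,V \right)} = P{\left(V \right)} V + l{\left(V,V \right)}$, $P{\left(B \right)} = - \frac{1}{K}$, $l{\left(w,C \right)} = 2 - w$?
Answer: $\frac{59015}{7} \approx 8430.7$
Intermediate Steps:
$K = -14$ ($K = 1 - 15 = -14$)
$P{\left(B \right)} = \frac{1}{14}$ ($P{\left(B \right)} = - \frac{1}{-14} = \left(-1\right) \left(- \frac{1}{14}\right) = \frac{1}{14}$)
$q{\left(G,V \right)} = 2 - \frac{13 V}{14}$ ($q{\left(G,V \right)} = \frac{V}{14} - \left(-2 + V\right) = 2 - \frac{13 V}{14}$)
$- 3190 q{\left(1,5 \right)} = - 3190 \left(2 - \frac{65}{14}\right) = \left(-3190\right) \left(- \frac{37}{14}\right) = \frac{59015}{7}$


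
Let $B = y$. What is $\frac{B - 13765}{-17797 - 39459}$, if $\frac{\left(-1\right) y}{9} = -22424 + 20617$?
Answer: $- \frac{1249}{28628} \approx -0.043629$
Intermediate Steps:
$y = 16263$ ($y = - 9 \left(-22424 + 20617\right) = \left(-9\right) \left(-1807\right) = 16263$)
$B = 16263$
$\frac{B - 13765}{-17797 - 39459} = \frac{16263 - 13765}{-17797 - 39459} = \frac{2498}{-57256} = 2498 \left(- \frac{1}{57256}\right) = - \frac{1249}{28628}$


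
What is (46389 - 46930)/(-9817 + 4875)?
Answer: 541/4942 ≈ 0.10947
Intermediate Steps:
(46389 - 46930)/(-9817 + 4875) = -541/(-4942) = -541*(-1/4942) = 541/4942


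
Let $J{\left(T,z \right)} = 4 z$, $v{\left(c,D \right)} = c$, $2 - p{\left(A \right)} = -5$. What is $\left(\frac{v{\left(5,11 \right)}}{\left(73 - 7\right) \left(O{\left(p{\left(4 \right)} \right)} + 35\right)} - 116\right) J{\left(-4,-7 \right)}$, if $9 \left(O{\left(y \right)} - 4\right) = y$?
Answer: $\frac{6395207}{1969} \approx 3247.9$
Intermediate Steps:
$p{\left(A \right)} = 7$ ($p{\left(A \right)} = 2 - -5 = 2 + 5 = 7$)
$O{\left(y \right)} = 4 + \frac{y}{9}$
$\left(\frac{v{\left(5,11 \right)}}{\left(73 - 7\right) \left(O{\left(p{\left(4 \right)} \right)} + 35\right)} - 116\right) J{\left(-4,-7 \right)} = \left(\frac{5}{\left(73 - 7\right) \left(\left(4 + \frac{1}{9} \cdot 7\right) + 35\right)} - 116\right) 4 \left(-7\right) = \left(\frac{5}{66 \left(\left(4 + \frac{7}{9}\right) + 35\right)} - 116\right) \left(-28\right) = \left(\frac{5}{66 \left(\frac{43}{9} + 35\right)} - 116\right) \left(-28\right) = \left(\frac{5}{66 \cdot \frac{358}{9}} - 116\right) \left(-28\right) = \left(\frac{5}{\frac{7876}{3}} - 116\right) \left(-28\right) = \left(5 \cdot \frac{3}{7876} - 116\right) \left(-28\right) = \left(\frac{15}{7876} - 116\right) \left(-28\right) = \left(- \frac{913601}{7876}\right) \left(-28\right) = \frac{6395207}{1969}$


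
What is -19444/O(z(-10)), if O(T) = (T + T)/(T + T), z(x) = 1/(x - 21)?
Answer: -19444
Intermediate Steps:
z(x) = 1/(-21 + x)
O(T) = 1 (O(T) = (2*T)/((2*T)) = (2*T)*(1/(2*T)) = 1)
-19444/O(z(-10)) = -19444/1 = -19444*1 = -19444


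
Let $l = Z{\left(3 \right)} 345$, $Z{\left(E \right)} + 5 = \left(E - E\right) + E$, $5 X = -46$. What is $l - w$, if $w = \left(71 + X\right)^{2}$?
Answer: $- \frac{112731}{25} \approx -4509.2$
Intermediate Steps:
$X = - \frac{46}{5}$ ($X = \frac{1}{5} \left(-46\right) = - \frac{46}{5} \approx -9.2$)
$Z{\left(E \right)} = -5 + E$ ($Z{\left(E \right)} = -5 + \left(\left(E - E\right) + E\right) = -5 + \left(0 + E\right) = -5 + E$)
$l = -690$ ($l = \left(-5 + 3\right) 345 = \left(-2\right) 345 = -690$)
$w = \frac{95481}{25}$ ($w = \left(71 - \frac{46}{5}\right)^{2} = \left(\frac{309}{5}\right)^{2} = \frac{95481}{25} \approx 3819.2$)
$l - w = -690 - \frac{95481}{25} = - \frac{112731}{25}$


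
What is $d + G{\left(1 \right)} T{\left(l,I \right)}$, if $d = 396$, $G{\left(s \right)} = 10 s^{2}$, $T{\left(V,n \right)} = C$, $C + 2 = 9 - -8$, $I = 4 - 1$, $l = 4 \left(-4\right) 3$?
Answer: $546$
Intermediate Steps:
$l = -48$ ($l = \left(-16\right) 3 = -48$)
$I = 3$
$C = 15$ ($C = -2 + \left(9 - -8\right) = -2 + \left(9 + 8\right) = -2 + 17 = 15$)
$T{\left(V,n \right)} = 15$
$d + G{\left(1 \right)} T{\left(l,I \right)} = 396 + 10 \cdot 1^{2} \cdot 15 = 396 + 10 \cdot 1 \cdot 15 = 396 + 10 \cdot 15 = 396 + 150 = 546$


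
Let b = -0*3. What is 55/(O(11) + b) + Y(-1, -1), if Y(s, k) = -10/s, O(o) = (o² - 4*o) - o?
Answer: 65/6 ≈ 10.833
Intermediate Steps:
b = 0 (b = -6*0 = 0)
O(o) = o² - 5*o
55/(O(11) + b) + Y(-1, -1) = 55/(11*(-5 + 11) + 0) - 10/(-1) = 55/(11*6 + 0) - 10*(-1) = 55/(66 + 0) + 10 = 55/66 + 10 = (1/66)*55 + 10 = ⅚ + 10 = 65/6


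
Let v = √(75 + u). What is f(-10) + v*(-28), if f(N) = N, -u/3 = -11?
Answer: -10 - 168*√3 ≈ -300.98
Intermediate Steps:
u = 33 (u = -3*(-11) = 33)
v = 6*√3 (v = √(75 + 33) = √108 = 6*√3 ≈ 10.392)
f(-10) + v*(-28) = -10 + (6*√3)*(-28) = -10 - 168*√3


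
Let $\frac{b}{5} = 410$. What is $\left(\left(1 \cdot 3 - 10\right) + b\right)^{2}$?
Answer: $4173849$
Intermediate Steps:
$b = 2050$ ($b = 5 \cdot 410 = 2050$)
$\left(\left(1 \cdot 3 - 10\right) + b\right)^{2} = \left(\left(1 \cdot 3 - 10\right) + 2050\right)^{2} = \left(\left(3 - 10\right) + 2050\right)^{2} = \left(-7 + 2050\right)^{2} = 2043^{2} = 4173849$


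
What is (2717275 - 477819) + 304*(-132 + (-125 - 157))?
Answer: 2113600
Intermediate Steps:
(2717275 - 477819) + 304*(-132 + (-125 - 157)) = 2239456 + 304*(-132 - 282) = 2239456 + 304*(-414) = 2239456 - 125856 = 2113600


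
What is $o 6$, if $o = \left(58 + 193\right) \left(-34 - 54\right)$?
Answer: $-132528$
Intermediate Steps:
$o = -22088$ ($o = 251 \left(-88\right) = -22088$)
$o 6 = \left(-22088\right) 6 = -132528$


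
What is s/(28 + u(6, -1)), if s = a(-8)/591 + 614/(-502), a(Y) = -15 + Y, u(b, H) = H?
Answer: -187210/4005207 ≈ -0.046742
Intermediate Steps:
s = -187210/148341 (s = (-15 - 8)/591 + 614/(-502) = -23*1/591 + 614*(-1/502) = -23/591 - 307/251 = -187210/148341 ≈ -1.2620)
s/(28 + u(6, -1)) = -187210/148341/(28 - 1) = -187210/148341/27 = (1/27)*(-187210/148341) = -187210/4005207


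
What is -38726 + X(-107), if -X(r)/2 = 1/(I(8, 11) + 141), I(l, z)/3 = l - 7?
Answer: -2788273/72 ≈ -38726.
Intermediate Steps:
I(l, z) = -21 + 3*l (I(l, z) = 3*(l - 7) = 3*(-7 + l) = -21 + 3*l)
X(r) = -1/72 (X(r) = -2/((-21 + 3*8) + 141) = -2/((-21 + 24) + 141) = -2/(3 + 141) = -2/144 = -2*1/144 = -1/72)
-38726 + X(-107) = -38726 - 1/72 = -2788273/72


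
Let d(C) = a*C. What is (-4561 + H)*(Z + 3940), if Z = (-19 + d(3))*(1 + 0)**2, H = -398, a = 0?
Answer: -19444239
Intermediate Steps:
d(C) = 0 (d(C) = 0*C = 0)
Z = -19 (Z = (-19 + 0)*(1 + 0)**2 = -19*1**2 = -19*1 = -19)
(-4561 + H)*(Z + 3940) = (-4561 - 398)*(-19 + 3940) = -4959*3921 = -19444239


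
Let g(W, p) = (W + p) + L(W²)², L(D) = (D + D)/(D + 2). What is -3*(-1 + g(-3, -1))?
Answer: 843/121 ≈ 6.9669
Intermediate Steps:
L(D) = 2*D/(2 + D) (L(D) = (2*D)/(2 + D) = 2*D/(2 + D))
g(W, p) = W + p + 4*W⁴/(2 + W²)² (g(W, p) = (W + p) + (2*W²/(2 + W²))² = (W + p) + 4*W⁴/(2 + W²)² = W + p + 4*W⁴/(2 + W²)²)
-3*(-1 + g(-3, -1)) = -3*(-1 + (-3 - 1 + 4*(-3)⁴/(2 + (-3)²)²)) = -3*(-1 + (-3 - 1 + 4*81/(2 + 9)²)) = -3*(-1 + (-3 - 1 + 4*81/11²)) = -3*(-1 + (-3 - 1 + 4*81*(1/121))) = -3*(-1 + (-3 - 1 + 324/121)) = -3*(-1 - 160/121) = -3*(-281/121) = 843/121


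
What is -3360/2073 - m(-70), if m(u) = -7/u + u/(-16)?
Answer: -168489/27640 ≈ -6.0958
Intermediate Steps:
m(u) = -7/u - u/16 (m(u) = -7/u + u*(-1/16) = -7/u - u/16)
-3360/2073 - m(-70) = -3360/2073 - (-7/(-70) - 1/16*(-70)) = -3360*1/2073 - (-7*(-1/70) + 35/8) = -1120/691 - (⅒ + 35/8) = -1120/691 - 1*179/40 = -1120/691 - 179/40 = -168489/27640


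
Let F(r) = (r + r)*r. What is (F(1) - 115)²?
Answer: 12769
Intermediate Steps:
F(r) = 2*r² (F(r) = (2*r)*r = 2*r²)
(F(1) - 115)² = (2*1² - 115)² = (2*1 - 115)² = (2 - 115)² = (-113)² = 12769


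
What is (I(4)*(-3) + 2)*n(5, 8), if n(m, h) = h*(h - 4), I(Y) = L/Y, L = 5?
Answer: -56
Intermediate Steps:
I(Y) = 5/Y
n(m, h) = h*(-4 + h)
(I(4)*(-3) + 2)*n(5, 8) = ((5/4)*(-3) + 2)*(8*(-4 + 8)) = ((5*(¼))*(-3) + 2)*(8*4) = ((5/4)*(-3) + 2)*32 = (-15/4 + 2)*32 = -7/4*32 = -56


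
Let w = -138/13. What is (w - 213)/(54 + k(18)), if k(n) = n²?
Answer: -323/546 ≈ -0.59157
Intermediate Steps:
w = -138/13 (w = -138*1/13 = -138/13 ≈ -10.615)
(w - 213)/(54 + k(18)) = (-138/13 - 213)/(54 + 18²) = -2907/(13*(54 + 324)) = -2907/13/378 = -2907/13*1/378 = -323/546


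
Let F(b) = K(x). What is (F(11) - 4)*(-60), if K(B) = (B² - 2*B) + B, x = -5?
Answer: -1560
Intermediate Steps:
K(B) = B² - B
F(b) = 30 (F(b) = -5*(-1 - 5) = -5*(-6) = 30)
(F(11) - 4)*(-60) = (30 - 4)*(-60) = 26*(-60) = -1560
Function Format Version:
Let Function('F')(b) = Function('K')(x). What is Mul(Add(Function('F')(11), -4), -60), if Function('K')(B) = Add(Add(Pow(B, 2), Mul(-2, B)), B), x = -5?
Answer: -1560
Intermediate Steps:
Function('K')(B) = Add(Pow(B, 2), Mul(-1, B))
Function('F')(b) = 30 (Function('F')(b) = Mul(-5, Add(-1, -5)) = Mul(-5, -6) = 30)
Mul(Add(Function('F')(11), -4), -60) = Mul(Add(30, -4), -60) = Mul(26, -60) = -1560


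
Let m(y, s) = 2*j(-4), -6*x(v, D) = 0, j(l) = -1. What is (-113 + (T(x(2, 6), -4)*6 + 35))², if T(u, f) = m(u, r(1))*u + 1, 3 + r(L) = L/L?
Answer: 5184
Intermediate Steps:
x(v, D) = 0 (x(v, D) = -⅙*0 = 0)
r(L) = -2 (r(L) = -3 + L/L = -3 + 1 = -2)
m(y, s) = -2 (m(y, s) = 2*(-1) = -2)
T(u, f) = 1 - 2*u (T(u, f) = -2*u + 1 = 1 - 2*u)
(-113 + (T(x(2, 6), -4)*6 + 35))² = (-113 + ((1 - 2*0)*6 + 35))² = (-113 + ((1 + 0)*6 + 35))² = (-113 + (1*6 + 35))² = (-113 + (6 + 35))² = (-113 + 41)² = (-72)² = 5184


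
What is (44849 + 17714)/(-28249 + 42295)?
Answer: 62563/14046 ≈ 4.4541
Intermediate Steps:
(44849 + 17714)/(-28249 + 42295) = 62563/14046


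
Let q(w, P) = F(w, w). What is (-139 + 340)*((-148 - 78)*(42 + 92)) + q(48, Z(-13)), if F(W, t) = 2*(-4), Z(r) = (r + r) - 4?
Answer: -6087092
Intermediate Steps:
Z(r) = -4 + 2*r (Z(r) = 2*r - 4 = -4 + 2*r)
F(W, t) = -8
q(w, P) = -8
(-139 + 340)*((-148 - 78)*(42 + 92)) + q(48, Z(-13)) = (-139 + 340)*((-148 - 78)*(42 + 92)) - 8 = 201*(-226*134) - 8 = 201*(-30284) - 8 = -6087084 - 8 = -6087092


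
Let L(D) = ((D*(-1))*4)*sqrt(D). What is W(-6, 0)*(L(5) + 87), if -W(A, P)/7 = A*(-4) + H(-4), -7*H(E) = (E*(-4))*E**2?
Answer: 7656 - 1760*sqrt(5) ≈ 3720.5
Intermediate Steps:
H(E) = 4*E**3/7 (H(E) = -E*(-4)*E**2/7 = -(-4*E)*E**2/7 = -(-4)*E**3/7 = 4*E**3/7)
W(A, P) = 256 + 28*A (W(A, P) = -7*(A*(-4) + (4/7)*(-4)**3) = -7*(-4*A + (4/7)*(-64)) = -7*(-4*A - 256/7) = -7*(-256/7 - 4*A) = 256 + 28*A)
L(D) = -4*D**(3/2) (L(D) = (-D*4)*sqrt(D) = (-4*D)*sqrt(D) = -4*D**(3/2))
W(-6, 0)*(L(5) + 87) = (256 + 28*(-6))*(-20*sqrt(5) + 87) = (256 - 168)*(-20*sqrt(5) + 87) = 88*(-20*sqrt(5) + 87) = 88*(87 - 20*sqrt(5)) = 7656 - 1760*sqrt(5)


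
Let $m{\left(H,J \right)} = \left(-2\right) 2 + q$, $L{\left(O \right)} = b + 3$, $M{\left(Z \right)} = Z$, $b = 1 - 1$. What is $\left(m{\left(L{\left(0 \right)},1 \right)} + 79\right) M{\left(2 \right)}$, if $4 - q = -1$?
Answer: $160$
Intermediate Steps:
$b = 0$ ($b = 1 - 1 = 0$)
$q = 5$ ($q = 4 - -1 = 4 + 1 = 5$)
$L{\left(O \right)} = 3$ ($L{\left(O \right)} = 0 + 3 = 3$)
$m{\left(H,J \right)} = 1$ ($m{\left(H,J \right)} = \left(-2\right) 2 + 5 = -4 + 5 = 1$)
$\left(m{\left(L{\left(0 \right)},1 \right)} + 79\right) M{\left(2 \right)} = \left(1 + 79\right) 2 = 80 \cdot 2 = 160$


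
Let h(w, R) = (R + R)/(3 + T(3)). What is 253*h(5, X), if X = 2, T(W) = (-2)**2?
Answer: 1012/7 ≈ 144.57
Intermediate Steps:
T(W) = 4
h(w, R) = 2*R/7 (h(w, R) = (R + R)/(3 + 4) = (2*R)/7 = (2*R)*(1/7) = 2*R/7)
253*h(5, X) = 253*((2/7)*2) = 253*(4/7) = 1012/7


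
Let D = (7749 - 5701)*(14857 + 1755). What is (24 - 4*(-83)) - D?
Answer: -34021020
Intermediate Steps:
D = 34021376 (D = 2048*16612 = 34021376)
(24 - 4*(-83)) - D = (24 - 4*(-83)) - 1*34021376 = (24 + 332) - 34021376 = 356 - 34021376 = -34021020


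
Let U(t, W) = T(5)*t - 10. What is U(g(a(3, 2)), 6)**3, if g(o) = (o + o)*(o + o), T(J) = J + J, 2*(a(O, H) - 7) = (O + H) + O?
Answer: 112678587000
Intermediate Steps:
a(O, H) = 7 + O + H/2 (a(O, H) = 7 + ((O + H) + O)/2 = 7 + ((H + O) + O)/2 = 7 + (H + 2*O)/2 = 7 + (O + H/2) = 7 + O + H/2)
T(J) = 2*J
g(o) = 4*o**2 (g(o) = (2*o)*(2*o) = 4*o**2)
U(t, W) = -10 + 10*t (U(t, W) = (2*5)*t - 10 = 10*t - 10 = -10 + 10*t)
U(g(a(3, 2)), 6)**3 = (-10 + 10*(4*(7 + 3 + (1/2)*2)**2))**3 = (-10 + 10*(4*(7 + 3 + 1)**2))**3 = (-10 + 10*(4*11**2))**3 = (-10 + 10*(4*121))**3 = (-10 + 10*484)**3 = (-10 + 4840)**3 = 4830**3 = 112678587000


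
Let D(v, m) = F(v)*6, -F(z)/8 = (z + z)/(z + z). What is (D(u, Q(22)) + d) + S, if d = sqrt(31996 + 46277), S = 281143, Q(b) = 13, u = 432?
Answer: 281095 + 3*sqrt(8697) ≈ 2.8138e+5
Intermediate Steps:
F(z) = -8 (F(z) = -8*(z + z)/(z + z) = -8*2*z/(2*z) = -8*2*z*1/(2*z) = -8*1 = -8)
D(v, m) = -48 (D(v, m) = -8*6 = -48)
d = 3*sqrt(8697) (d = sqrt(78273) = 3*sqrt(8697) ≈ 279.77)
(D(u, Q(22)) + d) + S = (-48 + 3*sqrt(8697)) + 281143 = 281095 + 3*sqrt(8697)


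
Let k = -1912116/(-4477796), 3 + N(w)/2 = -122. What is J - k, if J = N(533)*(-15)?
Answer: 4197455721/1119449 ≈ 3749.6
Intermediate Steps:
N(w) = -250 (N(w) = -6 + 2*(-122) = -6 - 244 = -250)
J = 3750 (J = -250*(-15) = 3750)
k = 478029/1119449 (k = -1912116*(-1/4477796) = 478029/1119449 ≈ 0.42702)
J - k = 3750 - 1*478029/1119449 = 3750 - 478029/1119449 = 4197455721/1119449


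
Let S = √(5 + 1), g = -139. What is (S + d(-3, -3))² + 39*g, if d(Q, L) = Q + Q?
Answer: -5421 + (6 - √6)² ≈ -5408.4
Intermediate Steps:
d(Q, L) = 2*Q
S = √6 ≈ 2.4495
(S + d(-3, -3))² + 39*g = (√6 + 2*(-3))² + 39*(-139) = (√6 - 6)² - 5421 = (-6 + √6)² - 5421 = -5421 + (-6 + √6)²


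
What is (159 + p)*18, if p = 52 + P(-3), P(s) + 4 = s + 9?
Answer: 3834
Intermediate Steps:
P(s) = 5 + s (P(s) = -4 + (s + 9) = -4 + (9 + s) = 5 + s)
p = 54 (p = 52 + (5 - 3) = 52 + 2 = 54)
(159 + p)*18 = (159 + 54)*18 = 213*18 = 3834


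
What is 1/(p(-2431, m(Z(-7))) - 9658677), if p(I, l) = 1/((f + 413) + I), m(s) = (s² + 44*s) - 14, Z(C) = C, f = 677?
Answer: -1341/12952285858 ≈ -1.0353e-7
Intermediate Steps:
m(s) = -14 + s² + 44*s
p(I, l) = 1/(1090 + I) (p(I, l) = 1/((677 + 413) + I) = 1/(1090 + I))
1/(p(-2431, m(Z(-7))) - 9658677) = 1/(1/(1090 - 2431) - 9658677) = 1/(1/(-1341) - 9658677) = 1/(-1/1341 - 9658677) = 1/(-12952285858/1341) = -1341/12952285858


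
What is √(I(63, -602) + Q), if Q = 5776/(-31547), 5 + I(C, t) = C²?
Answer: 2*√986210736251/31547 ≈ 62.959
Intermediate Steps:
I(C, t) = -5 + C²
Q = -5776/31547 (Q = 5776*(-1/31547) = -5776/31547 ≈ -0.18309)
√(I(63, -602) + Q) = √((-5 + 63²) - 5776/31547) = √((-5 + 3969) - 5776/31547) = √(3964 - 5776/31547) = √(125046532/31547) = 2*√986210736251/31547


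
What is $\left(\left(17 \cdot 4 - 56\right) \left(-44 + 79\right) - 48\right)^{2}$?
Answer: $138384$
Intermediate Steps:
$\left(\left(17 \cdot 4 - 56\right) \left(-44 + 79\right) - 48\right)^{2} = \left(\left(68 - 56\right) 35 - 48\right)^{2} = \left(12 \cdot 35 - 48\right)^{2} = \left(420 - 48\right)^{2} = 372^{2} = 138384$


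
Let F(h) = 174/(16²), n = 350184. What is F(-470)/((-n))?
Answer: -29/14941184 ≈ -1.9409e-6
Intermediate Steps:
F(h) = 87/128 (F(h) = 174/256 = 174*(1/256) = 87/128)
F(-470)/((-n)) = 87/(128*((-1*350184))) = (87/128)/(-350184) = (87/128)*(-1/350184) = -29/14941184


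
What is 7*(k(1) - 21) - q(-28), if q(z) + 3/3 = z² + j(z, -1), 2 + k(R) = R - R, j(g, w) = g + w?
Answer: -915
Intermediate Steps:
k(R) = -2 (k(R) = -2 + (R - R) = -2 + 0 = -2)
q(z) = -2 + z + z² (q(z) = -1 + (z² + (z - 1)) = -1 + (z² + (-1 + z)) = -1 + (-1 + z + z²) = -2 + z + z²)
7*(k(1) - 21) - q(-28) = 7*(-2 - 21) - (-2 - 28 + (-28)²) = 7*(-23) - (-2 - 28 + 784) = -161 - 1*754 = -161 - 754 = -915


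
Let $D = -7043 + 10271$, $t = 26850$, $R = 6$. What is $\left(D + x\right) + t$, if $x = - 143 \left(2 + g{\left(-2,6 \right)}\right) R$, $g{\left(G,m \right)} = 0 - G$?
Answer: $26646$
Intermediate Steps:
$g{\left(G,m \right)} = - G$
$D = 3228$
$x = -3432$ ($x = - 143 \left(2 - -2\right) 6 = - 143 \left(2 + 2\right) 6 = - 143 \cdot 4 \cdot 6 = \left(-143\right) 24 = -3432$)
$\left(D + x\right) + t = \left(3228 - 3432\right) + 26850 = -204 + 26850 = 26646$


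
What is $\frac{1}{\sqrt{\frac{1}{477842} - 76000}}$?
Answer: $- \frac{i \sqrt{17353306248786158}}{36315991999} \approx - 0.0036274 i$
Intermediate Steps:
$\frac{1}{\sqrt{\frac{1}{477842} - 76000}} = \frac{1}{\sqrt{- \frac{36315991999}{477842}}} = \frac{1}{\frac{1}{477842} i \sqrt{17353306248786158}} = - \frac{i \sqrt{17353306248786158}}{36315991999}$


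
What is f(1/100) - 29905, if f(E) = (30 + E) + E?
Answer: -1493749/50 ≈ -29875.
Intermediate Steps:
f(E) = 30 + 2*E
f(1/100) - 29905 = (30 + 2/100) - 29905 = (30 + 2*(1/100)) - 29905 = (30 + 1/50) - 29905 = 1501/50 - 29905 = -1493749/50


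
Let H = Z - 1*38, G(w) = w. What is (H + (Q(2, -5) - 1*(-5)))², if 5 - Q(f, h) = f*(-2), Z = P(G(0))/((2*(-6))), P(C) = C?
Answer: 576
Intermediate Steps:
Z = 0 (Z = 0/((2*(-6))) = 0/(-12) = 0*(-1/12) = 0)
Q(f, h) = 5 + 2*f (Q(f, h) = 5 - f*(-2) = 5 - (-2)*f = 5 + 2*f)
H = -38 (H = 0 - 1*38 = 0 - 38 = -38)
(H + (Q(2, -5) - 1*(-5)))² = (-38 + ((5 + 2*2) - 1*(-5)))² = (-38 + ((5 + 4) + 5))² = (-38 + (9 + 5))² = (-38 + 14)² = (-24)² = 576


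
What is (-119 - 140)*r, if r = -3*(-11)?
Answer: -8547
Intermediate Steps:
r = 33
(-119 - 140)*r = (-119 - 140)*33 = -259*33 = -8547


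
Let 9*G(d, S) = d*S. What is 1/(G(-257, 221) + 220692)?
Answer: 9/1929431 ≈ 4.6646e-6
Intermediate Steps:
G(d, S) = S*d/9 (G(d, S) = (d*S)/9 = (S*d)/9 = S*d/9)
1/(G(-257, 221) + 220692) = 1/((⅑)*221*(-257) + 220692) = 1/(-56797/9 + 220692) = 1/(1929431/9) = 9/1929431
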